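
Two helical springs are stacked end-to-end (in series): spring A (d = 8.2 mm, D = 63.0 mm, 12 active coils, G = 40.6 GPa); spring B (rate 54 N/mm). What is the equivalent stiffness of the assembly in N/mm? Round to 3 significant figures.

6.70 N/mm

k_A = Gd⁴/(8D³N_a) = (40.6×10³)(8.2⁴)/(8·63.0³·12) = 7.647 N/mm
Series: 1/k_eq = 1/7.647 + 1/54 = 0.14929; k_eq = 6.6984 N/mm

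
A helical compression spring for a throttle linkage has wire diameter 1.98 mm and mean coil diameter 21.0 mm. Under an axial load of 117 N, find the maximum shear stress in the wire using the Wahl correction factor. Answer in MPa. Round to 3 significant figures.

916 MPa

Spring index C = D/d = 21.0/1.98 = 10.6061
K_W = (4C−1)/(4C−4) + 0.615/C = 41.424/38.424 + 0.0580 = 1.1361
τ₀ = 8FD/(πd³) = 8·117·21.0/(π·1.98³) = 19656/24.386 = 806.03 MPa
τ_max = K·τ₀ = 1.1361 × 806.03 = 915.7 MPa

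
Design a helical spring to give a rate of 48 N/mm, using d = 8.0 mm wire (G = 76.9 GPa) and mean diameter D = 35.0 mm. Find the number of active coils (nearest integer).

N_a = Gd⁴/(8D³k) = (76.9×10³ × 8.0⁴)/(8 × 35.0³ × 48)
    = 3.14982e+08 / 1.6464e+07 = 19.13 → 19 coils

19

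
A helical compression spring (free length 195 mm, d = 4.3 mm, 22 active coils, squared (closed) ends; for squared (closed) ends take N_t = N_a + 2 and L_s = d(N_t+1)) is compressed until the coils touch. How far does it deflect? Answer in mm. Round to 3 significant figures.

87.5 mm

N_t = 24; L_s = 4.3·25 = 107.5 mm
δ_solid = L₀ − L_s = 195 − 107.5 = 87.5 mm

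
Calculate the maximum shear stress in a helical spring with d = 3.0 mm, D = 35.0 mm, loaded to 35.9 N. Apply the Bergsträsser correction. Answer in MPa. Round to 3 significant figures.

Spring index C = D/d = 35.0/3.0 = 11.6667
K_B = (4C+2)/(4C−3) = 48.667/43.667 = 1.1145
τ₀ = 8FD/(πd³) = 8·35.9·35.0/(π·3.0³) = 10052/84.823 = 118.51 MPa
τ_max = K·τ₀ = 1.1145 × 118.51 = 132.07 MPa

132 MPa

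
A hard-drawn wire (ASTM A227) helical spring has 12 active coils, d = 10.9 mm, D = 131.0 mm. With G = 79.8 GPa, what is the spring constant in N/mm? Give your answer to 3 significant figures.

k = Gd⁴/(8D³N_a) = (79.8×10³ × 10.9⁴) / (8 × 131.0³ × 12)
  = 1.12644e+09 / 2.15817e+08 = 5.2194 N/mm

5.22 N/mm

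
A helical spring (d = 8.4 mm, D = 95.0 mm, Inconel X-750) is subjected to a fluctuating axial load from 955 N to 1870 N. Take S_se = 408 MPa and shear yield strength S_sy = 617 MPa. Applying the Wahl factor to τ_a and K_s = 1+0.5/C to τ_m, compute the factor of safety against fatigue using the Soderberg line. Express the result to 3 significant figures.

0.670

C = D/d = 95.0/8.4 = 11.3095; K_W = (4C−1)/(4C−4)+0.615/C = 1.1271; K_s = 1+0.5/C = 1.0442
F_a = (F_max−F_min)/2 = 457.5 N; F_m = (F_max+F_min)/2 = 1412.5 N
τ_a = K_W·8F_aD/(πd³) = 1.1271 × 186.73 = 210.47 MPa
τ_m = K_s·8F_mD/(πd³) = 1.0442 × 576.52 = 602.01 MPa
Soderberg: 1/n_f = τ_a/S_se + τ_m/S_sy = 210.47/408 + 602.01/617 = 0.51586 + 0.97570 = 1.4916
n_f = 1/1.4916 = 0.6704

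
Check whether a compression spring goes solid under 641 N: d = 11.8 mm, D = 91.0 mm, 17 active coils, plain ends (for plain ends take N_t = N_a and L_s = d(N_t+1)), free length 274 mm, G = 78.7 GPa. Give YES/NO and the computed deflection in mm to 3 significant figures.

k = Gd⁴/(8D³N_a) = (78.7×10³)(11.8⁴)/(8·91.0³·17) = 14.888 N/mm
N_t = 17; L_s = 11.8·18 = 212.4 mm; δ_solid = L₀ − L_s = 274 − 212.4 = 61.6 mm
δ = F/k = 641/14.888 = 43.054 mm
δ < δ_solid → spring does not go solid

NO, δ = 43.1 mm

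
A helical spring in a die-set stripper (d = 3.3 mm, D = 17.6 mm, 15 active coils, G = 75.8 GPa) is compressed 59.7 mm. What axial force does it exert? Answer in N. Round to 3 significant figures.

k = Gd⁴/(8D³N_a) = (75.8×10³)(3.3⁴)/(8·17.6³·15) = 13.741 N/mm
F = k·δ = 13.741 × 59.7 = 820.31 N

820 N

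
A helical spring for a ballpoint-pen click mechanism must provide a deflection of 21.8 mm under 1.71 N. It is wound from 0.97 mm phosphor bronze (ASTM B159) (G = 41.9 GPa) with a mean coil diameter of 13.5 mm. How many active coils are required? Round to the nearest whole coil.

24

Required rate k = F/δ = 1.71/21.8 = 0.07844 N/mm
N_a = Gd⁴/(8D³k) = (41.9×10³ × 0.97⁴)/(8 × 13.5³ × 0.07844)
    = 37093.8 / 1543.94 = 24.03 → 24 coils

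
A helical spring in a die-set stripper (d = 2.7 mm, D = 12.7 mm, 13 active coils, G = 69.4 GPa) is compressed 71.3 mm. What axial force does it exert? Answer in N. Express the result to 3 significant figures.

k = Gd⁴/(8D³N_a) = (69.4×10³)(2.7⁴)/(8·12.7³·13) = 17.313 N/mm
F = k·δ = 17.313 × 71.3 = 1234.4 N

1230 N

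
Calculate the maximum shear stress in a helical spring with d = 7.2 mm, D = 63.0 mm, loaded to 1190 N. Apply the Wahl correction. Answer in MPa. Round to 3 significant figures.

597 MPa

Spring index C = D/d = 63.0/7.2 = 8.7500
K_W = (4C−1)/(4C−4) + 0.615/C = 34.000/31.000 + 0.0703 = 1.1671
τ₀ = 8FD/(πd³) = 8·1190·63.0/(π·7.2³) = 599760/1172.6 = 511.48 MPa
τ_max = K·τ₀ = 1.1671 × 511.48 = 596.93 MPa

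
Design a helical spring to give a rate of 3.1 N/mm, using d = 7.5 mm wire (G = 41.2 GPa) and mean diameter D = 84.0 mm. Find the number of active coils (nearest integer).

9

N_a = Gd⁴/(8D³k) = (41.2×10³ × 7.5⁴)/(8 × 84.0³ × 3.1)
    = 1.30359e+08 / 1.46991e+07 = 8.869 → 9 coils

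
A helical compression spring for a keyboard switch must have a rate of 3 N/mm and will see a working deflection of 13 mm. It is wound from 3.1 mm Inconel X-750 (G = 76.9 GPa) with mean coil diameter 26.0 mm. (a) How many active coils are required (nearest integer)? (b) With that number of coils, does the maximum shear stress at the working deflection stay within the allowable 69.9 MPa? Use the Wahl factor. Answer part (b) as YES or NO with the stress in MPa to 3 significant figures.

(a) 17 coils; (b) NO, τ_max = 101 MPa

N_a = Gd⁴/(8D³k) = (76.9×10³)(3.1⁴)/(8·26.0³·3) = 16.84 → N_a = 17
Actual rate k = Gd⁴/(8D³·17) = 2.9711 N/mm
Working load F = kδ = 2.9711·13 = 38.624 N
C = 26.0/3.1 = 8.3871; K_W = (4C−1)/(4C−4)+0.615/C = 1.1749
τ_max = K_W·8FD/(πd³) = 1.1749·85.839 = 100.85 MPa
τ_max > 69.9 MPa → exceeds allowable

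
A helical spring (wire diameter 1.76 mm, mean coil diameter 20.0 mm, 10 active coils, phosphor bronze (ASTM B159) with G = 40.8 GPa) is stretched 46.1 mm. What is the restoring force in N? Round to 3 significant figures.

28.2 N

k = Gd⁴/(8D³N_a) = (40.8×10³)(1.76⁴)/(8·20.0³·10) = 0.61169 N/mm
F = k·δ = 0.61169 × 46.1 = 28.199 N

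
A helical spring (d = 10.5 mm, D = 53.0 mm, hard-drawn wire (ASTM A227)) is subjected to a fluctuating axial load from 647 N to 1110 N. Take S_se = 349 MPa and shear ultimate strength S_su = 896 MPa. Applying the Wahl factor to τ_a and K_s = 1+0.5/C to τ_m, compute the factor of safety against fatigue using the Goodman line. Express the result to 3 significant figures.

4.41

C = D/d = 53.0/10.5 = 5.0476; K_W = (4C−1)/(4C−4)+0.615/C = 1.3071; K_s = 1+0.5/C = 1.0991
F_a = (F_max−F_min)/2 = 231.5 N; F_m = (F_max+F_min)/2 = 878.5 N
τ_a = K_W·8F_aD/(πd³) = 1.3071 × 26.99 = 35.279 MPa
τ_m = K_s·8F_mD/(πd³) = 1.0991 × 102.42 = 112.57 MPa
Goodman: 1/n_f = τ_a/S_se + τ_m/S_su = 35.279/349 + 112.57/896 = 0.10109 + 0.12563 = 0.22672
n_f = 1/0.22672 = 4.411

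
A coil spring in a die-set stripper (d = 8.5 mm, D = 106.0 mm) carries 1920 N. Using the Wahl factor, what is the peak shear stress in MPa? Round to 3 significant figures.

Spring index C = D/d = 106.0/8.5 = 12.4706
K_W = (4C−1)/(4C−4) + 0.615/C = 48.882/45.882 + 0.0493 = 1.1147
τ₀ = 8FD/(πd³) = 8·1920·106.0/(π·8.5³) = 1.62816e+06/1929.3 = 843.9 MPa
τ_max = K·τ₀ = 1.1147 × 843.9 = 940.69 MPa

941 MPa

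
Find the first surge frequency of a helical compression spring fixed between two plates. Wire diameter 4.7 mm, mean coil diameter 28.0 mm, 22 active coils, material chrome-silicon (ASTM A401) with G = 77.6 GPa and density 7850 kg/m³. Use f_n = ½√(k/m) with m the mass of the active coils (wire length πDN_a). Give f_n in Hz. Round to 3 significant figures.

k = Gd⁴/(8D³N_a) = (77.6×10³)(4.7⁴)/(8·28.0³·22) = 9.8009 N/mm = 9800.9 N/m
Wire length L = πDN_a = π·28.0·22 = 1935.2 mm
m = ρ·(πd²/4)·L = 7850 × 17.349×10⁻⁶ m² × 1.9352 m = 0.26356 kg
f_n = ½√(k/m) = 0.5·√(9800.9/0.26356) = 0.5·√(37186) = 96.418 Hz

96.4 Hz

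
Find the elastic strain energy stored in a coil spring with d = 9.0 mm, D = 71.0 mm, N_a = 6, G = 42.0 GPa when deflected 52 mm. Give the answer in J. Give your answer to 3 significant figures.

k = Gd⁴/(8D³N_a) = (42.0×10³)(9.0⁴)/(8·71.0³·6) = 16.04 N/mm
U = ½kδ² = 0.5 × 16.04 × 52² = 21686 N·mm = 21.686 J

21.7 J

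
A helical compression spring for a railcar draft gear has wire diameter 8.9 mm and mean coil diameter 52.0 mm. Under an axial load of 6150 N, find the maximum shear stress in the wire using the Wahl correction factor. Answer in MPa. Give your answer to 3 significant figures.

1460 MPa

Spring index C = D/d = 52.0/8.9 = 5.8427
K_W = (4C−1)/(4C−4) + 0.615/C = 22.371/19.371 + 0.1053 = 1.2601
τ₀ = 8FD/(πd³) = 8·6150·52.0/(π·8.9³) = 2.5584e+06/2214.7 = 1155.2 MPa
τ_max = K·τ₀ = 1.2601 × 1155.2 = 1455.7 MPa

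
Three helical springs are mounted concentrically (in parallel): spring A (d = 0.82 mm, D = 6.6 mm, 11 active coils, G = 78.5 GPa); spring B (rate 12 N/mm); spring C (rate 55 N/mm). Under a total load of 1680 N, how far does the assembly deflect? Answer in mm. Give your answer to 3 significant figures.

k_A = Gd⁴/(8D³N_a) = (78.5×10³)(0.82⁴)/(8·6.6³·11) = 1.4028 N/mm
Parallel: k_eq = 1.4028 + 12 + 55 = 68.403 N/mm
δ = F/k_eq = 1680/68.403 = 24.56 mm

24.6 mm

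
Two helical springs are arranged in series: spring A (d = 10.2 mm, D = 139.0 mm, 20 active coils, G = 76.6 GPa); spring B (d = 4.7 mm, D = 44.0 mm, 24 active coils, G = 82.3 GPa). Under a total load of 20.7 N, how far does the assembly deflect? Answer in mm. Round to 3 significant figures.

k_A = Gd⁴/(8D³N_a) = (76.6×10³)(10.2⁴)/(8·139.0³·20) = 1.9296 N/mm
k_B = Gd⁴/(8D³N_a) = (82.3×10³)(4.7⁴)/(8·44.0³·24) = 2.4555 N/mm
Series: 1/k_eq = 1/1.9296 + 1/2.4555 = 0.9255; k_eq = 1.0805 N/mm
δ = F/k_eq = 20.7/1.0805 = 19.158 mm

19.2 mm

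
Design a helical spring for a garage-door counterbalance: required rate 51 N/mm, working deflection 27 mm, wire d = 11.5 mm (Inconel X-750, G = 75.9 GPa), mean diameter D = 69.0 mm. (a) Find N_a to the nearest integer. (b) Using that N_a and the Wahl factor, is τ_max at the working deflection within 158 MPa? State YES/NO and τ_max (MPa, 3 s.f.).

N_a = Gd⁴/(8D³k) = (75.9×10³)(11.5⁴)/(8·69.0³·51) = 9.904 → N_a = 10
Actual rate k = Gd⁴/(8D³·10) = 50.512 N/mm
Working load F = kδ = 50.512·27 = 1363.8 N
C = 69.0/11.5 = 6.0000; K_W = (4C−1)/(4C−4)+0.615/C = 1.2525
τ_max = K_W·8FD/(πd³) = 1.2525·157.56 = 197.35 MPa
τ_max > 158 MPa → exceeds allowable

(a) 10 coils; (b) NO, τ_max = 197 MPa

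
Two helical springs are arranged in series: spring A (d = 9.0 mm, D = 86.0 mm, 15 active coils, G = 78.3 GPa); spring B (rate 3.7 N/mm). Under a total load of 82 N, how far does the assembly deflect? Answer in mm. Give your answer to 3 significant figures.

34.3 mm

k_A = Gd⁴/(8D³N_a) = (78.3×10³)(9.0⁴)/(8·86.0³·15) = 6.7306 N/mm
Series: 1/k_eq = 1/6.7306 + 1/3.7 = 0.41884; k_eq = 2.3875 N/mm
δ = F/k_eq = 82/2.3875 = 34.345 mm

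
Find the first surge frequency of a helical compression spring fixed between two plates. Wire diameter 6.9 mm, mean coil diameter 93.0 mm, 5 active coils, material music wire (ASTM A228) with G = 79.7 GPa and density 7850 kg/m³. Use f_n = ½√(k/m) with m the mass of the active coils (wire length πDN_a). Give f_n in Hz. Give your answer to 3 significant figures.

k = Gd⁴/(8D³N_a) = (79.7×10³)(6.9⁴)/(8·93.0³·5) = 5.6149 N/mm = 5614.9 N/m
Wire length L = πDN_a = π·93.0·5 = 1460.8 mm
m = ρ·(πd²/4)·L = 7850 × 37.393×10⁻⁶ m² × 1.4608 m = 0.42881 kg
f_n = ½√(k/m) = 0.5·√(5614.9/0.42881) = 0.5·√(13094) = 57.215 Hz

57.2 Hz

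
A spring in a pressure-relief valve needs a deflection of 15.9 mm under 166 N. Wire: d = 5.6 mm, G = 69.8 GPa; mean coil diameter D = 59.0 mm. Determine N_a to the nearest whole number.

4

Required rate k = F/δ = 166/15.9 = 10.44 N/mm
N_a = Gd⁴/(8D³k) = (69.8×10³ × 5.6⁴)/(8 × 59.0³ × 10.44)
    = 6.86448e+07 / 1.71537e+07 = 4.002 → 4 coils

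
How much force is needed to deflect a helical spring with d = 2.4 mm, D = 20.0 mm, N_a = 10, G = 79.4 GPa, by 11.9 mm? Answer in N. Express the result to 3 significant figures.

k = Gd⁴/(8D³N_a) = (79.4×10³)(2.4⁴)/(8·20.0³·10) = 4.1161 N/mm
F = k·δ = 4.1161 × 11.9 = 48.982 N

49.0 N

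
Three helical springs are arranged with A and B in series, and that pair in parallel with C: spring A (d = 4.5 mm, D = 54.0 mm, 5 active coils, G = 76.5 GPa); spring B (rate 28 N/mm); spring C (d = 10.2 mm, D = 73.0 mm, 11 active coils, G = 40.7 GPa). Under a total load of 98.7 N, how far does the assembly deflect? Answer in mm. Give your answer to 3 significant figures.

5.77 mm

k_A = Gd⁴/(8D³N_a) = (76.5×10³)(4.5⁴)/(8·54.0³·5) = 4.9805 N/mm
k_C = Gd⁴/(8D³N_a) = (40.7×10³)(10.2⁴)/(8·73.0³·11) = 12.869 N/mm
Springs A,B series: k_AB = 1/(1/4.9805+1/28) = 4.2284 N/mm; parallel with C: k_eq = 4.2284+12.869 = 17.097 N/mm
δ = F/k_eq = 98.7/17.097 = 5.7728 mm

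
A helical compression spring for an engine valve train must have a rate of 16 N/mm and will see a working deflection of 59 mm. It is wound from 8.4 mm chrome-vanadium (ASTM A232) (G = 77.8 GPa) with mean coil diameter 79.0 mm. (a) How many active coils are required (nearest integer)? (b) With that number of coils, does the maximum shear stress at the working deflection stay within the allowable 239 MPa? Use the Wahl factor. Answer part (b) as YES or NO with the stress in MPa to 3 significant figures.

N_a = Gd⁴/(8D³k) = (77.8×10³)(8.4⁴)/(8·79.0³·16) = 6.138 → N_a = 6
Actual rate k = Gd⁴/(8D³·6) = 16.367 N/mm
Working load F = kδ = 16.367·59 = 965.66 N
C = 79.0/8.4 = 9.4048; K_W = (4C−1)/(4C−4)+0.615/C = 1.1546
τ_max = K_W·8FD/(πd³) = 1.1546·327.76 = 378.44 MPa
τ_max > 239 MPa → exceeds allowable

(a) 6 coils; (b) NO, τ_max = 378 MPa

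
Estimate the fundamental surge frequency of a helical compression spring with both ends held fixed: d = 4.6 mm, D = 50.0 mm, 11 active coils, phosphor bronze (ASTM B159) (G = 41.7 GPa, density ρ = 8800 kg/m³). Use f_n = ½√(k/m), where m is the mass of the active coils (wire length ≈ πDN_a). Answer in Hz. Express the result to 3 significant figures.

k = Gd⁴/(8D³N_a) = (41.7×10³)(4.6⁴)/(8·50.0³·11) = 1.6974 N/mm = 1697.4 N/m
Wire length L = πDN_a = π·50.0·11 = 1727.9 mm
m = ρ·(πd²/4)·L = 8800 × 16.619×10⁻⁶ m² × 1.7279 m = 0.2527 kg
f_n = ½√(k/m) = 0.5·√(1697.4/0.2527) = 0.5·√(6717) = 40.979 Hz

41.0 Hz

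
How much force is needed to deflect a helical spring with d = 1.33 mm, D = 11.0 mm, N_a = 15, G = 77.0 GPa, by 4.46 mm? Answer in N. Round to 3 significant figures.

k = Gd⁴/(8D³N_a) = (77.0×10³)(1.33⁴)/(8·11.0³·15) = 1.5085 N/mm
F = k·δ = 1.5085 × 4.46 = 6.7278 N

6.73 N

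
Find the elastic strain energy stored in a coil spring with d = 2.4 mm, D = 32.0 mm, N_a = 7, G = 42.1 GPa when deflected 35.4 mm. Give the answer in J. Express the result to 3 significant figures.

0.477 J

k = Gd⁴/(8D³N_a) = (42.1×10³)(2.4⁴)/(8·32.0³·7) = 0.76118 N/mm
U = ½kδ² = 0.5 × 0.76118 × 35.4² = 476.94 N·mm = 0.47694 J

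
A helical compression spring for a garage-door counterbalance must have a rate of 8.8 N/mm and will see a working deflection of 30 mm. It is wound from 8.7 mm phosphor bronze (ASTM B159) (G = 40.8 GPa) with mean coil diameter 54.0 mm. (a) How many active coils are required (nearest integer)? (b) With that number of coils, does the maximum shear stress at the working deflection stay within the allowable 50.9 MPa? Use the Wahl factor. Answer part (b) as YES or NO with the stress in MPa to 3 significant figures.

(a) 21 coils; (b) NO, τ_max = 68.8 MPa

N_a = Gd⁴/(8D³k) = (40.8×10³)(8.7⁴)/(8·54.0³·8.8) = 21.09 → N_a = 21
Actual rate k = Gd⁴/(8D³·21) = 8.8358 N/mm
Working load F = kδ = 8.8358·30 = 265.07 N
C = 54.0/8.7 = 6.2069; K_W = (4C−1)/(4C−4)+0.615/C = 1.2431
τ_max = K_W·8FD/(πd³) = 1.2431·55.353 = 68.811 MPa
τ_max > 50.9 MPa → exceeds allowable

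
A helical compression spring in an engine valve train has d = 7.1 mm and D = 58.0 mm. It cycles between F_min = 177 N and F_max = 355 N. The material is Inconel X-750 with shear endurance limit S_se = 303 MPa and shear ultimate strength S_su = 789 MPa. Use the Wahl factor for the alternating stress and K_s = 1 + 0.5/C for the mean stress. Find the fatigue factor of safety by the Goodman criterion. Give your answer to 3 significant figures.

3.44

C = D/d = 58.0/7.1 = 8.1690; K_W = (4C−1)/(4C−4)+0.615/C = 1.1799; K_s = 1+0.5/C = 1.0612
F_a = (F_max−F_min)/2 = 89 N; F_m = (F_max+F_min)/2 = 266 N
τ_a = K_W·8F_aD/(πd³) = 1.1799 × 36.727 = 43.334 MPa
τ_m = K_s·8F_mD/(πd³) = 1.0612 × 109.77 = 116.49 MPa
Goodman: 1/n_f = τ_a/S_se + τ_m/S_su = 43.334/303 + 116.49/789 = 0.14302 + 0.14764 = 0.29065
n_f = 1/0.29065 = 3.441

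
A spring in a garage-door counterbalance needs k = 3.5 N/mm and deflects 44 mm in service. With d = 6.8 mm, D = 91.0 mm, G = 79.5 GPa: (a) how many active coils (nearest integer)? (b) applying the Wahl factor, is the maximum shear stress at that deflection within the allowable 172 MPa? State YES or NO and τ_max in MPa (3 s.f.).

(a) 8 coils; (b) YES, τ_max = 126 MPa

N_a = Gd⁴/(8D³k) = (79.5×10³)(6.8⁴)/(8·91.0³·3.5) = 8.056 → N_a = 8
Actual rate k = Gd⁴/(8D³·8) = 3.5245 N/mm
Working load F = kδ = 3.5245·44 = 155.08 N
C = 91.0/6.8 = 13.3824; K_W = (4C−1)/(4C−4)+0.615/C = 1.1065
τ_max = K_W·8FD/(πd³) = 1.1065·114.29 = 126.46 MPa
τ_max ≤ 172 MPa → acceptable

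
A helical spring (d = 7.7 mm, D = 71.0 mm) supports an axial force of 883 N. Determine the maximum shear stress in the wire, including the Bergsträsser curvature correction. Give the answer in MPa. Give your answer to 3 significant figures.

Spring index C = D/d = 71.0/7.7 = 9.2208
K_B = (4C+2)/(4C−3) = 38.883/33.883 = 1.1476
τ₀ = 8FD/(πd³) = 8·883·71.0/(π·7.7³) = 501544/1434.2 = 349.69 MPa
τ_max = K·τ₀ = 1.1476 × 349.69 = 401.3 MPa

401 MPa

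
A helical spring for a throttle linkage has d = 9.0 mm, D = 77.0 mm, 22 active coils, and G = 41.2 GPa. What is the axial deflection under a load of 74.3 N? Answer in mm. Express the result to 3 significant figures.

k = Gd⁴/(8D³N_a) = (41.2×10³)(9.0⁴)/(8·77.0³·22) = 3.3642 N/mm
δ = F/k = 74.3 / 3.3642 = 22.085 mm

22.1 mm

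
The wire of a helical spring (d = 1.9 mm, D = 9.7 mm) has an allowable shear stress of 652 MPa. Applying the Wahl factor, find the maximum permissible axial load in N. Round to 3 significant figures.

139 N

C = D/d = 9.7/1.9 = 5.1053
K_W = (4C−1)/(4C−4) + 0.615/C = 19.421/16.421 + 0.1205 = 1.3032
τ_max = K·8FD/(πd³) → F_max = τ_allow·πd³/(8DK)
F_max = 652·π·1.9³/(8·9.7·1.3032) = 14049/101.12 = 138.93 N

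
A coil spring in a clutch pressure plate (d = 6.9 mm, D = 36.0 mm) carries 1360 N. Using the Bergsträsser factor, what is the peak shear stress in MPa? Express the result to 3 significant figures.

486 MPa

Spring index C = D/d = 36.0/6.9 = 5.2174
K_B = (4C+2)/(4C−3) = 22.870/17.870 = 1.2798
τ₀ = 8FD/(πd³) = 8·1360·36.0/(π·6.9³) = 391680/1032 = 379.52 MPa
τ_max = K·τ₀ = 1.2798 × 379.52 = 485.71 MPa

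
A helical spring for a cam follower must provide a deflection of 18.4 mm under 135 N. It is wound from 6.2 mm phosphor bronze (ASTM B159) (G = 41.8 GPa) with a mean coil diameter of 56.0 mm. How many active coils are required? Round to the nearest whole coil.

6

Required rate k = F/δ = 135/18.4 = 7.337 N/mm
N_a = Gd⁴/(8D³k) = (41.8×10³ × 6.2⁴)/(8 × 56.0³ × 7.337)
    = 6.17651e+07 / 1.03079e+07 = 5.992 → 6 coils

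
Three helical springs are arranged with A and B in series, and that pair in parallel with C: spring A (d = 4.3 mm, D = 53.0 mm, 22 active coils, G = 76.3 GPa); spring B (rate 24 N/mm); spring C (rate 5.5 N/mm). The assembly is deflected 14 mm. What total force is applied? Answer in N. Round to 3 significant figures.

90.4 N

k_A = Gd⁴/(8D³N_a) = (76.3×10³)(4.3⁴)/(8·53.0³·22) = 0.99554 N/mm
Springs A,B series: k_AB = 1/(1/0.99554+1/24) = 0.95589 N/mm; parallel with C: k_eq = 0.95589+5.5 = 6.4559 N/mm
F = k_eq·δ = 6.4559·14 = 90.382 N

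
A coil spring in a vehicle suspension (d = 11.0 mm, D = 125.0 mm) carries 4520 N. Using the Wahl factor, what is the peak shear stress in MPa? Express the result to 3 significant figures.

Spring index C = D/d = 125.0/11.0 = 11.3636
K_W = (4C−1)/(4C−4) + 0.615/C = 44.455/41.455 + 0.0541 = 1.1265
τ₀ = 8FD/(πd³) = 8·4520·125.0/(π·11.0³) = 4.52e+06/4181.5 = 1081 MPa
τ_max = K·τ₀ = 1.1265 × 1081 = 1217.7 MPa

1220 MPa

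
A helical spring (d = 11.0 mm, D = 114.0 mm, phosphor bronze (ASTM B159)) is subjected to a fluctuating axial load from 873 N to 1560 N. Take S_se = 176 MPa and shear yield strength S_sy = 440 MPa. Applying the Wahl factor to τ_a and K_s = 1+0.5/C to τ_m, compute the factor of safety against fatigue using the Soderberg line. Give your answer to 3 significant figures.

C = D/d = 114.0/11.0 = 10.3636; K_W = (4C−1)/(4C−4)+0.615/C = 1.1394; K_s = 1+0.5/C = 1.0482
F_a = (F_max−F_min)/2 = 343.5 N; F_m = (F_max+F_min)/2 = 1216.5 N
τ_a = K_W·8F_aD/(πd³) = 1.1394 × 74.919 = 85.366 MPa
τ_m = K_s·8F_mD/(πd³) = 1.0482 × 265.33 = 278.13 MPa
Soderberg: 1/n_f = τ_a/S_se + τ_m/S_sy = 85.366/176 + 278.13/440 = 0.48503 + 0.63211 = 1.1171
n_f = 1/1.1171 = 0.8951

0.895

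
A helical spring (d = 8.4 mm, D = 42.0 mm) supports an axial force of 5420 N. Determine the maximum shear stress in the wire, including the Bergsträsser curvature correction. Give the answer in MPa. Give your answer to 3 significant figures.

1270 MPa

Spring index C = D/d = 42.0/8.4 = 5.0000
K_B = (4C+2)/(4C−3) = 22.000/17.000 = 1.2941
τ₀ = 8FD/(πd³) = 8·5420·42.0/(π·8.4³) = 1.82112e+06/1862 = 978.03 MPa
τ_max = K·τ₀ = 1.2941 × 978.03 = 1265.7 MPa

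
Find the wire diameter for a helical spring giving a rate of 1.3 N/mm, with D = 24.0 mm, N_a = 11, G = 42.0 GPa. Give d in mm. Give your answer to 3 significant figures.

2.48 mm

d = (8D³N_a·k / G)^(1/4) = (8·24.0³·11·1.3 / (42.0×10³))^0.25
  = (37.654)^0.25 = 2.4772 mm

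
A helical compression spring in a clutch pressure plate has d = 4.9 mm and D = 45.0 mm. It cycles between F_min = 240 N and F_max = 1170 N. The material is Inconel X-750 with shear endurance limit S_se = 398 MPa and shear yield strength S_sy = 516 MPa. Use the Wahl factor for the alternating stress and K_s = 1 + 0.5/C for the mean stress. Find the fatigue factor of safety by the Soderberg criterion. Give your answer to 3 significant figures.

0.367

C = D/d = 45.0/4.9 = 9.1837; K_W = (4C−1)/(4C−4)+0.615/C = 1.1586; K_s = 1+0.5/C = 1.0544
F_a = (F_max−F_min)/2 = 465 N; F_m = (F_max+F_min)/2 = 705 N
τ_a = K_W·8F_aD/(πd³) = 1.1586 × 452.92 = 524.75 MPa
τ_m = K_s·8F_mD/(πd³) = 1.0544 × 686.68 = 724.06 MPa
Soderberg: 1/n_f = τ_a/S_se + τ_m/S_sy = 524.75/398 + 724.06/516 = 1.31848 + 1.40323 = 2.7217
n_f = 1/2.7217 = 0.3674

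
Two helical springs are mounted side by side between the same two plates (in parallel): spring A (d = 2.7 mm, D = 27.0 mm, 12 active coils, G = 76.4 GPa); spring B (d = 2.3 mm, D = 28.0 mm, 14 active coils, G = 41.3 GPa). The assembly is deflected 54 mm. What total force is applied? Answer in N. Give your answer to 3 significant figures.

k_A = Gd⁴/(8D³N_a) = (76.4×10³)(2.7⁴)/(8·27.0³·12) = 2.1488 N/mm
k_B = Gd⁴/(8D³N_a) = (41.3×10³)(2.3⁴)/(8·28.0³·14) = 0.47008 N/mm
Parallel: k_eq = 2.1488 + 0.47008 = 2.6188 N/mm
F = k_eq·δ = 2.6188·54 = 141.42 N

141 N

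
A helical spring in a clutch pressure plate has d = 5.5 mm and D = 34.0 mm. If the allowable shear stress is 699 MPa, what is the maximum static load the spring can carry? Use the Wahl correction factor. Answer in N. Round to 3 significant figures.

1080 N

C = D/d = 34.0/5.5 = 6.1818
K_W = (4C−1)/(4C−4) + 0.615/C = 23.727/20.727 + 0.0995 = 1.2442
τ_max = K·8FD/(πd³) → F_max = τ_allow·πd³/(8DK)
F_max = 699·π·5.5³/(8·34.0·1.2442) = 3.6536e+05/338.43 = 1079.6 N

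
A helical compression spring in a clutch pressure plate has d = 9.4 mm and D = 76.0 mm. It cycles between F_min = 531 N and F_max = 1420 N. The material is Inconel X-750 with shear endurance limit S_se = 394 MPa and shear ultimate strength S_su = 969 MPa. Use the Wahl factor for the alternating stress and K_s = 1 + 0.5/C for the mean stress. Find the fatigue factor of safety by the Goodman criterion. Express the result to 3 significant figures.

1.79

C = D/d = 76.0/9.4 = 8.0851; K_W = (4C−1)/(4C−4)+0.615/C = 1.1819; K_s = 1+0.5/C = 1.0618
F_a = (F_max−F_min)/2 = 444.5 N; F_m = (F_max+F_min)/2 = 975.5 N
τ_a = K_W·8F_aD/(πd³) = 1.1819 × 103.57 = 122.41 MPa
τ_m = K_s·8F_mD/(πd³) = 1.0618 × 227.3 = 241.36 MPa
Goodman: 1/n_f = τ_a/S_se + τ_m/S_su = 122.41/394 + 241.36/969 = 0.31070 + 0.24908 = 0.55977
n_f = 1/0.55977 = 1.786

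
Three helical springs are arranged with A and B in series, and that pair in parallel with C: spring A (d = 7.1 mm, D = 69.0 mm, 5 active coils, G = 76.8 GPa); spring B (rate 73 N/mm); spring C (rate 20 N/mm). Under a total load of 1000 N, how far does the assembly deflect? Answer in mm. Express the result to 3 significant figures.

30.9 mm

k_A = Gd⁴/(8D³N_a) = (76.8×10³)(7.1⁴)/(8·69.0³·5) = 14.852 N/mm
Springs A,B series: k_AB = 1/(1/14.852+1/73) = 12.341 N/mm; parallel with C: k_eq = 12.341+20 = 32.341 N/mm
δ = F/k_eq = 1000/32.341 = 30.92 mm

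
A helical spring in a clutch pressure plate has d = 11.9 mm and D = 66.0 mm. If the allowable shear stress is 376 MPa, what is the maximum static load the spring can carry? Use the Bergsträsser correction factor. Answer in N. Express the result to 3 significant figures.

C = D/d = 66.0/11.9 = 5.5462
K_B = (4C+2)/(4C−3) = 24.185/19.185 = 1.2606
τ_max = K·8FD/(πd³) → F_max = τ_allow·πd³/(8DK)
F_max = 376·π·11.9³/(8·66.0·1.2606) = 1.9906e+06/665.61 = 2990.6 N

2990 N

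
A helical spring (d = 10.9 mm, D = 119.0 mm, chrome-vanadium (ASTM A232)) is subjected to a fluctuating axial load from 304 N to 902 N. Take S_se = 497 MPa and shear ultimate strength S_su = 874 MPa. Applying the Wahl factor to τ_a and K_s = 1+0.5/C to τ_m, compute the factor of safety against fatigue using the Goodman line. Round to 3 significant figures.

3.05

C = D/d = 119.0/10.9 = 10.9174; K_W = (4C−1)/(4C−4)+0.615/C = 1.1320; K_s = 1+0.5/C = 1.0458
F_a = (F_max−F_min)/2 = 299 N; F_m = (F_max+F_min)/2 = 603 N
τ_a = K_W·8F_aD/(πd³) = 1.1320 × 69.965 = 79.197 MPa
τ_m = K_s·8F_mD/(πd³) = 1.0458 × 141.1 = 147.56 MPa
Goodman: 1/n_f = τ_a/S_se + τ_m/S_su = 79.197/497 + 147.56/874 = 0.15935 + 0.16883 = 0.32818
n_f = 1/0.32818 = 3.047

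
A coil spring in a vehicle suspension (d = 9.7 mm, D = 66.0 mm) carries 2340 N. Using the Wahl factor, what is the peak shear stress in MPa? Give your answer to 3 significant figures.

Spring index C = D/d = 66.0/9.7 = 6.8041
K_W = (4C−1)/(4C−4) + 0.615/C = 26.216/23.216 + 0.0904 = 1.2196
τ₀ = 8FD/(πd³) = 8·2340·66.0/(π·9.7³) = 1.23552e+06/2867.2 = 430.91 MPa
τ_max = K·τ₀ = 1.2196 × 430.91 = 525.54 MPa

526 MPa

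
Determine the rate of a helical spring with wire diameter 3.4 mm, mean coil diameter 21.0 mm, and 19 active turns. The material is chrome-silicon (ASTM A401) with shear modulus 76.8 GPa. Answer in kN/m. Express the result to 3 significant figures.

7.29 kN/m

k = Gd⁴/(8D³N_a) = (76.8×10³ × 3.4⁴) / (8 × 21.0³ × 19)
  = 1.02631e+07 / 1.40767e+06 = 7.2908 N/mm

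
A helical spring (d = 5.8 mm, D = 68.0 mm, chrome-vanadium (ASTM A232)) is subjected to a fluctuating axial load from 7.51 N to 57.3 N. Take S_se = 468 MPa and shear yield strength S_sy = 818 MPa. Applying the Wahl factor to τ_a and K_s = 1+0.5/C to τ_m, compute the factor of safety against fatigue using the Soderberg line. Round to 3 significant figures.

C = D/d = 68.0/5.8 = 11.7241; K_W = (4C−1)/(4C−4)+0.615/C = 1.1224; K_s = 1+0.5/C = 1.0426
F_a = (F_max−F_min)/2 = 24.895 N; F_m = (F_max+F_min)/2 = 32.405 N
τ_a = K_W·8F_aD/(πd³) = 1.1224 × 22.094 = 24.798 MPa
τ_m = K_s·8F_mD/(πd³) = 1.0426 × 28.759 = 29.986 MPa
Soderberg: 1/n_f = τ_a/S_se + τ_m/S_sy = 24.798/468 + 29.986/818 = 0.05299 + 0.03666 = 0.089645
n_f = 1/0.089645 = 11.16

11.2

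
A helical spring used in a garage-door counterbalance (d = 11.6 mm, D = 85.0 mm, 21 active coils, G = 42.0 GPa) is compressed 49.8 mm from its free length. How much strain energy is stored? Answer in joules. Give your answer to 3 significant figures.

k = Gd⁴/(8D³N_a) = (42.0×10³)(11.6⁴)/(8·85.0³·21) = 7.3708 N/mm
U = ½kδ² = 0.5 × 7.3708 × 49.8² = 9140 N·mm = 9.14 J

9.14 J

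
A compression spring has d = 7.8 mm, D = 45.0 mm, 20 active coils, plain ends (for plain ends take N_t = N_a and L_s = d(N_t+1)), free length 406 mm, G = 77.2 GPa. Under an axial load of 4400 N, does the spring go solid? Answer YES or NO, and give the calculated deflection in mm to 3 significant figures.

NO, δ = 224 mm

k = Gd⁴/(8D³N_a) = (77.2×10³)(7.8⁴)/(8·45.0³·20) = 19.599 N/mm
N_t = 20; L_s = 7.8·21 = 163.8 mm; δ_solid = L₀ − L_s = 406 − 163.8 = 242.2 mm
δ = F/k = 4400/19.599 = 224.5 mm
δ < δ_solid → spring does not go solid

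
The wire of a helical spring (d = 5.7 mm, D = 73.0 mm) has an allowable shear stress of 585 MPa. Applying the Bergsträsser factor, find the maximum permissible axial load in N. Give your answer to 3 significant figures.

528 N

C = D/d = 73.0/5.7 = 12.8070
K_B = (4C+2)/(4C−3) = 53.228/48.228 = 1.1037
τ_max = K·8FD/(πd³) → F_max = τ_allow·πd³/(8DK)
F_max = 585·π·5.7³/(8·73.0·1.1037) = 3.4035e+05/644.55 = 528.05 N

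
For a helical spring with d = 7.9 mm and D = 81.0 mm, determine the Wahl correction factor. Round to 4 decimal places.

1.1410

C = D/d = 81.0/7.9 = 10.2532
K_W = (4C−1)/(4C−4) + 0.615/C = 40.013/37.013 + 0.0600 = 1.1410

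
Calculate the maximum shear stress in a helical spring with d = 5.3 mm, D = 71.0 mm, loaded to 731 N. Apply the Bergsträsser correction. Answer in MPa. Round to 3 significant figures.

975 MPa

Spring index C = D/d = 71.0/5.3 = 13.3962
K_B = (4C+2)/(4C−3) = 55.585/50.585 = 1.0988
τ₀ = 8FD/(πd³) = 8·731·71.0/(π·5.3³) = 415208/467.71 = 887.74 MPa
τ_max = K·τ₀ = 1.0988 × 887.74 = 975.49 MPa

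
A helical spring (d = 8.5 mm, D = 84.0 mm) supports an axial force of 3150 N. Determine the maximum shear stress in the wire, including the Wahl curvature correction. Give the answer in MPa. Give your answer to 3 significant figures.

Spring index C = D/d = 84.0/8.5 = 9.8824
K_W = (4C−1)/(4C−4) + 0.615/C = 38.529/35.529 + 0.0622 = 1.1467
τ₀ = 8FD/(πd³) = 8·3150·84.0/(π·8.5³) = 2.1168e+06/1929.3 = 1097.2 MPa
τ_max = K·τ₀ = 1.1467 × 1097.2 = 1258.1 MPa

1260 MPa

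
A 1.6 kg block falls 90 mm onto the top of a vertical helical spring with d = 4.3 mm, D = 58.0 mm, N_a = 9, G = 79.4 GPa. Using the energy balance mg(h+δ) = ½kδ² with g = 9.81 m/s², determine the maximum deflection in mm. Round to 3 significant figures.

k = Gd⁴/(8D³N_a) = (79.4×10³)(4.3⁴)/(8·58.0³·9) = 1.9323 N/mm
W = mg = 1.6 × 9.81 = 15.696 N
½kδ² − Wδ − Wh = 0 → δ = (W + √(W² + 2kWh))/k
δ = (15.696 + √(246.36 + 5459.33))/1.9323 = (15.696 + 75.536)/1.9323 = 47.214 mm

47.2 mm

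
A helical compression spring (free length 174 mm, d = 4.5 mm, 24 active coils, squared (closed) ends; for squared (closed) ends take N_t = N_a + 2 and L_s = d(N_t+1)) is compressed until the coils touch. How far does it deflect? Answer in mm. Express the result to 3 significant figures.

N_t = 26; L_s = 4.5·27 = 121.5 mm
δ_solid = L₀ − L_s = 174 − 121.5 = 52.5 mm

52.5 mm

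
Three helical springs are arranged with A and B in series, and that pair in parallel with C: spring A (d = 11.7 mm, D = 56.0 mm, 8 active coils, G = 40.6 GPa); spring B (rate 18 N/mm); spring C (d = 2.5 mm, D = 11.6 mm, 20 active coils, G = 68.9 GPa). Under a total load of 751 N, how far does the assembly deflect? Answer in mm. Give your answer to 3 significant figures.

30.0 mm

k_A = Gd⁴/(8D³N_a) = (40.6×10³)(11.7⁴)/(8·56.0³·8) = 67.69 N/mm
k_C = Gd⁴/(8D³N_a) = (68.9×10³)(2.5⁴)/(8·11.6³·20) = 10.777 N/mm
Springs A,B series: k_AB = 1/(1/67.69+1/18) = 14.219 N/mm; parallel with C: k_eq = 14.219+10.777 = 24.996 N/mm
δ = F/k_eq = 751/24.996 = 30.045 mm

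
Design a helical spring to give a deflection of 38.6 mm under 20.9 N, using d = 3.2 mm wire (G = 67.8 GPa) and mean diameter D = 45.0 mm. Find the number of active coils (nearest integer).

Required rate k = F/δ = 20.9/38.6 = 0.54145 N/mm
N_a = Gd⁴/(8D³k) = (67.8×10³ × 3.2⁴)/(8 × 45.0³ × 0.54145)
    = 7.10935e+06 / 394718 = 18.01 → 18 coils

18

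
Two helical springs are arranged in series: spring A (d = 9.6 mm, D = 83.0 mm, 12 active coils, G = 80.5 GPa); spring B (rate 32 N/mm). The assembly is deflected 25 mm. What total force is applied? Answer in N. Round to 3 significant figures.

k_A = Gd⁴/(8D³N_a) = (80.5×10³)(9.6⁴)/(8·83.0³·12) = 12.456 N/mm
Series: 1/k_eq = 1/12.456 + 1/32 = 0.11153; k_eq = 8.9659 N/mm
F = k_eq·δ = 8.9659·25 = 224.15 N

224 N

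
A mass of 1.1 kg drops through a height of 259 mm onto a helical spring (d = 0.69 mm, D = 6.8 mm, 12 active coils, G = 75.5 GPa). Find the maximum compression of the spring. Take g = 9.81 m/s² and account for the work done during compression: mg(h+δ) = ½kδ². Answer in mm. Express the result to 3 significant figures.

120 mm

k = Gd⁴/(8D³N_a) = (75.5×10³)(0.69⁴)/(8·6.8³·12) = 0.56695 N/mm
W = mg = 1.1 × 9.81 = 10.791 N
½kδ² − Wδ − Wh = 0 → δ = (W + √(W² + 2kWh))/k
δ = (10.791 + √(116.45 + 3169.11))/0.56695 = (10.791 + 57.32)/0.56695 = 120.14 mm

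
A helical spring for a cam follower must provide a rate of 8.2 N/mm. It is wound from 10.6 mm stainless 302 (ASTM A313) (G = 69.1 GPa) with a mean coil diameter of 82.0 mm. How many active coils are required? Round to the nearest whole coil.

N_a = Gd⁴/(8D³k) = (69.1×10³ × 10.6⁴)/(8 × 82.0³ × 8.2)
    = 8.72372e+08 / 3.61697e+07 = 24.12 → 24 coils

24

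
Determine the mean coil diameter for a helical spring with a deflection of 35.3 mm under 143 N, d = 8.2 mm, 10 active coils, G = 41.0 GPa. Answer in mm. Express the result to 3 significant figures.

Required rate k = F/δ = 143/35.3 = 4.051 N/mm
D = (Gd⁴/(8N_a·k))^(1/3) = (41.0×10³·8.2⁴/(8·10·4.051))^(1/3)
  = (571989)^(1/3) = 83.0098 mm

83.0 mm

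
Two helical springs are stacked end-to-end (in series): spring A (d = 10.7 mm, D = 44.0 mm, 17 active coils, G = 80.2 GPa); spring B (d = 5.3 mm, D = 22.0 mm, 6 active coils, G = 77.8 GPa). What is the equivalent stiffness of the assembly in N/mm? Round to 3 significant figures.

51.7 N/mm

k_A = Gd⁴/(8D³N_a) = (80.2×10³)(10.7⁴)/(8·44.0³·17) = 90.743 N/mm
k_B = Gd⁴/(8D³N_a) = (77.8×10³)(5.3⁴)/(8·22.0³·6) = 120.11 N/mm
Series: 1/k_eq = 1/90.743 + 1/120.11 = 0.019346; k_eq = 51.69 N/mm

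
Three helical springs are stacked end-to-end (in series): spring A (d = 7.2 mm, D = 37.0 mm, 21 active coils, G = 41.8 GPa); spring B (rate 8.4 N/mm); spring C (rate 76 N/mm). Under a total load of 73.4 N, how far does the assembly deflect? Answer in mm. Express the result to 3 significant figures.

k_A = Gd⁴/(8D³N_a) = (41.8×10³)(7.2⁴)/(8·37.0³·21) = 13.201 N/mm
Series: 1/k_eq = 1/13.201 + 1/8.4 + 1/76 = 0.20796; k_eq = 4.8086 N/mm
δ = F/k_eq = 73.4/4.8086 = 15.264 mm

15.3 mm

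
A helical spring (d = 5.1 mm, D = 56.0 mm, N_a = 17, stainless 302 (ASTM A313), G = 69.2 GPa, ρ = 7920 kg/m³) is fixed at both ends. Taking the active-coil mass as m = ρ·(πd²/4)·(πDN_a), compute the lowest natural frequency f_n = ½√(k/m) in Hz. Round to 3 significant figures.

k = Gd⁴/(8D³N_a) = (69.2×10³)(5.1⁴)/(8·56.0³·17) = 1.9601 N/mm = 1960.1 N/m
Wire length L = πDN_a = π·56.0·17 = 2990.8 mm
m = ρ·(πd²/4)·L = 7920 × 20.428×10⁻⁶ m² × 2.9908 m = 0.48389 kg
f_n = ½√(k/m) = 0.5·√(1960.1/0.48389) = 0.5·√(4050.8) = 31.823 Hz

31.8 Hz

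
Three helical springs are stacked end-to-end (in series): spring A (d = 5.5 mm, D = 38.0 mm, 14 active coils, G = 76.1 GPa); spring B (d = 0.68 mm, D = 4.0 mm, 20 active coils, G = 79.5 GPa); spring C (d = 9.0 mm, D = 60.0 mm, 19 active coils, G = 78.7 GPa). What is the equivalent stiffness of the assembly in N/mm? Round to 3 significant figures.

k_A = Gd⁴/(8D³N_a) = (76.1×10³)(5.5⁴)/(8·38.0³·14) = 11.331 N/mm
k_B = Gd⁴/(8D³N_a) = (79.5×10³)(0.68⁴)/(8·4.0³·20) = 1.66 N/mm
k_C = Gd⁴/(8D³N_a) = (78.7×10³)(9.0⁴)/(8·60.0³·19) = 15.727 N/mm
Series: 1/k_eq = 1/11.331 + 1/1.66 + 1/15.727 = 0.75426; k_eq = 1.3258 N/mm

1.33 N/mm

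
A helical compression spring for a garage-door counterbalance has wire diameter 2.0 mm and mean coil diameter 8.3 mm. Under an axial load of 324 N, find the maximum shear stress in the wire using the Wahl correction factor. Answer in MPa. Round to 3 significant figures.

Spring index C = D/d = 8.3/2.0 = 4.1500
K_W = (4C−1)/(4C−4) + 0.615/C = 15.600/12.600 + 0.1482 = 1.3863
τ₀ = 8FD/(πd³) = 8·324·8.3/(π·2.0³) = 21513.6/25.133 = 856 MPa
τ_max = K·τ₀ = 1.3863 × 856 = 1186.7 MPa

1190 MPa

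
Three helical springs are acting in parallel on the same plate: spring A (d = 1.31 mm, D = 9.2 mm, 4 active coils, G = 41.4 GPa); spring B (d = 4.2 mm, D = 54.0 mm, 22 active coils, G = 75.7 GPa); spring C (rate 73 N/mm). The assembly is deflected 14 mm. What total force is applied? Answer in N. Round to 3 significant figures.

k_A = Gd⁴/(8D³N_a) = (41.4×10³)(1.31⁴)/(8·9.2³·4) = 4.893 N/mm
k_B = Gd⁴/(8D³N_a) = (75.7×10³)(4.2⁴)/(8·54.0³·22) = 0.84996 N/mm
Parallel: k_eq = 4.893 + 0.84996 + 73 = 78.743 N/mm
F = k_eq·δ = 78.743·14 = 1102.4 N

1100 N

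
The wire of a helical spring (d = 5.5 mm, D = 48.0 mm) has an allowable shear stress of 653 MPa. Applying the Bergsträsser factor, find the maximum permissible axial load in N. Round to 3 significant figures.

768 N

C = D/d = 48.0/5.5 = 8.7273
K_B = (4C+2)/(4C−3) = 36.909/31.909 = 1.1567
τ_max = K·8FD/(πd³) → F_max = τ_allow·πd³/(8DK)
F_max = 653·π·5.5³/(8·48.0·1.1567) = 3.4131e+05/444.17 = 768.42 N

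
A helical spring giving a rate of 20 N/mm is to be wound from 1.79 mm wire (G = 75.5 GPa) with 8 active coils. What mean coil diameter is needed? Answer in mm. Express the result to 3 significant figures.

D = (Gd⁴/(8N_a·k))^(1/3) = (75.5×10³·1.79⁴/(8·8·20))^(1/3)
  = (605.549)^(1/3) = 8.4602 mm

8.46 mm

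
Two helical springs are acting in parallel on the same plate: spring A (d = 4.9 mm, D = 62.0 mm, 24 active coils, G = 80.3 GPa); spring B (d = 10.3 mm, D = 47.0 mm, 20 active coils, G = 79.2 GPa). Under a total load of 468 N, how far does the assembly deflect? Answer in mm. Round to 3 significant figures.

8.56 mm

k_A = Gd⁴/(8D³N_a) = (80.3×10³)(4.9⁴)/(8·62.0³·24) = 1.0116 N/mm
k_B = Gd⁴/(8D³N_a) = (79.2×10³)(10.3⁴)/(8·47.0³·20) = 53.661 N/mm
Parallel: k_eq = 1.0116 + 53.661 = 54.673 N/mm
δ = F/k_eq = 468/54.673 = 8.56 mm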